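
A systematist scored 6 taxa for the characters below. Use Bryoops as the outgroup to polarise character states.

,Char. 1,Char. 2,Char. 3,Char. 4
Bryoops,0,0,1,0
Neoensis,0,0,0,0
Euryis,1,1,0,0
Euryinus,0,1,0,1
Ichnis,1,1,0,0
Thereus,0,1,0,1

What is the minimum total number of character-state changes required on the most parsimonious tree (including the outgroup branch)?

Character polarity is set by the outgroup: the derived state is whichever differs from the outgroup's state, so for Char. 3 the derived state is '0', and for the remaining characters it is '1'.
Only Euryis and Ichnis show the derived state '1' for Char. 1, supporting them as a clade.
Only Euryinus, Euryis, Ichnis, and Thereus show the derived state '1' for Char. 2, supporting them as a clade.
All ingroup taxa share the derived state '0' for Char. 3; it defines the ingroup but does not resolve relationships within it.
Char. 4 (derived state '1') is shared by Euryinus and Thereus — a synapomorphy uniting that clade.
Most parsimonious ingroup topology: (Neoensis,((Euryis,Ichnis),(Euryinus,Thereus))).
Changes per character on this tree: Char. 1: 1; Char. 2: 1; Char. 3: 1; Char. 4: 1.
Total = 4.

4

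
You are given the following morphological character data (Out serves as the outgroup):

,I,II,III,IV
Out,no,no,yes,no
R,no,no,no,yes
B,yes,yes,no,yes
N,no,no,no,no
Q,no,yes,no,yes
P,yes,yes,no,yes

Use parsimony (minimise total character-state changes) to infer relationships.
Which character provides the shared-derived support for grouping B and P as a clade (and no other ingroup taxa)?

Character polarity is set by the outgroup: the derived state is whichever differs from the outgroup's state, so for III the derived state is 'no', and for the remaining characters it is 'yes'.
Only B and P show the derived state 'yes' for I, supporting them as a clade.
II (derived state 'yes') is shared by B, P, and Q — a synapomorphy uniting that clade.
All ingroup taxa share the derived state 'no' for III; it defines the ingroup but does not resolve relationships within it.
IV: derived state 'yes' in B, P, Q, and R only — synapomorphy for {B, P, Q, R}.
Most parsimonious ingroup topology: ((R,((B,P),Q)),N).
The clade {B, P} is supported by I: its derived state 'yes' occurs in exactly those taxa and in no other taxon (including the outgroup).

I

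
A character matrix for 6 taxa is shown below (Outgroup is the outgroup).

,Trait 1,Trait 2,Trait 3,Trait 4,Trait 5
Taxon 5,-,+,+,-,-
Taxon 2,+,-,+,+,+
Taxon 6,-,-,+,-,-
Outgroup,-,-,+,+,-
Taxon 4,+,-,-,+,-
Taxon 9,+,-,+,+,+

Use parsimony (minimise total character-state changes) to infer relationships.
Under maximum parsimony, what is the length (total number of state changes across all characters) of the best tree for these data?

Character polarity is set by the outgroup: the derived state is whichever differs from the outgroup's state, so for Trait 3, Trait 4 the derived state is '-', and for the remaining characters it is '+'.
Only Taxon 2, Taxon 4, and Taxon 9 show the derived state '+' for Trait 1, supporting them as a clade.
Trait 2 (derived state '+') is unique to Taxon 5 (autapomorphy; uninformative for grouping).
Trait 3 (derived state '-') is unique to Taxon 4 (autapomorphy; uninformative for grouping).
Trait 4: derived state '-' in Taxon 5 and Taxon 6 only — synapomorphy for {Taxon 5, Taxon 6}.
Only Taxon 2 and Taxon 9 show the derived state '+' for Trait 5, supporting them as a clade.
Most parsimonious ingroup topology: ((Taxon 4,(Taxon 9,Taxon 2)),(Taxon 6,Taxon 5)).
Changes per character on this tree: Trait 1: 1; Trait 2: 1; Trait 3: 1; Trait 4: 1; Trait 5: 1.
Total = 5.

5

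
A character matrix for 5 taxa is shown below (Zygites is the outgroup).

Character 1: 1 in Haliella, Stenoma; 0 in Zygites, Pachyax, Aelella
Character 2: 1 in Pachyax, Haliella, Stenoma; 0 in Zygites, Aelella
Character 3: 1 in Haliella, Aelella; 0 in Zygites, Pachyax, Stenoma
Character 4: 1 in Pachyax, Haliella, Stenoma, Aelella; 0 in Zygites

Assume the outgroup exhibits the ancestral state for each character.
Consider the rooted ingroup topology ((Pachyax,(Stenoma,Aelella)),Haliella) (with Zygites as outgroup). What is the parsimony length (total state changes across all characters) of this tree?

7

Map each character onto ((Pachyax,(Stenoma,Aelella)),Haliella) (rooted by Zygites) and count the minimum state changes it requires (Fitch parsimony):
Character 1: 2; Character 2: 2; Character 3: 2; Character 4: 1.
Total tree length = 7.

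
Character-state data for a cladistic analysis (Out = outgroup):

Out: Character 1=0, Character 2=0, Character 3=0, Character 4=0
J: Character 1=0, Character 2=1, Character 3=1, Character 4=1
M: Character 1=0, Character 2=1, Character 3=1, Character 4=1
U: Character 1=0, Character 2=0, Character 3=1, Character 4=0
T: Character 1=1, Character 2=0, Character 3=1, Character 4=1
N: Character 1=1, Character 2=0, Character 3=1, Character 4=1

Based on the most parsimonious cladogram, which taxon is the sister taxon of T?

N

The outgroup has state '0' for every character, so '1' is the derived state throughout.
Character 1 (derived state '1') is shared by N and T — a synapomorphy uniting that clade.
Only J and M show the derived state '1' for Character 2, supporting them as a clade.
Character 3 (derived state '1') is shared by all ingroup taxa — unites the whole ingroup.
Only J, M, N, and T show the derived state '1' for Character 4, supporting them as a clade.
Most parsimonious ingroup topology: (((M,J),(T,N)),U).
T and N form a cherry on this tree, so they are sister taxa.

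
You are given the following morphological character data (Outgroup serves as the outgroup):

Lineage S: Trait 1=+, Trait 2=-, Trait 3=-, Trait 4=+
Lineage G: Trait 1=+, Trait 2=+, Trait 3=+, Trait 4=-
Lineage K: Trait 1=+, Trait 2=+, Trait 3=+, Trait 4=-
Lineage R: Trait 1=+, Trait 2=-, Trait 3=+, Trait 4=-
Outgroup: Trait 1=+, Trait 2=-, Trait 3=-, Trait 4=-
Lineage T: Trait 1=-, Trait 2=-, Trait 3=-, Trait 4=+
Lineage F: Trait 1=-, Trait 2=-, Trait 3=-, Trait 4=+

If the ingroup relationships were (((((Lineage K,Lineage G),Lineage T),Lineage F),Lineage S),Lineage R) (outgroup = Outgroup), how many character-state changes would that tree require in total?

Map each character onto (((((Lineage K,Lineage G),Lineage T),Lineage F),Lineage S),Lineage R) (rooted by Outgroup) and count the minimum state changes it requires (Fitch parsimony):
Trait 1: 2; Trait 2: 1; Trait 3: 2; Trait 4: 2.
Total tree length = 7.

7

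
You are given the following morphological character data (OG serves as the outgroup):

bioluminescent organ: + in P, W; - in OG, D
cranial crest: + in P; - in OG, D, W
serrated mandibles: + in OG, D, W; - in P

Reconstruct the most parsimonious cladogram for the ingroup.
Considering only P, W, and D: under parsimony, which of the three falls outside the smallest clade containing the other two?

D

Character polarity is set by the outgroup: the derived state is whichever differs from the outgroup's state, so for serrated mandibles the derived state is '-', and for the remaining characters it is '+'.
bioluminescent organ: derived state '+' in P and W only — synapomorphy for {P, W}.
cranial crest (derived state '+') is unique to P (autapomorphy; uninformative for grouping).
serrated mandibles: derived state '-' in P only — an autapomorphy, so it tells us nothing about relationships among taxa.
Most parsimonious ingroup topology: (D,(P,W)).
P and W share a more recent common ancestor with each other than either does with D, so D is the least closely related of the three.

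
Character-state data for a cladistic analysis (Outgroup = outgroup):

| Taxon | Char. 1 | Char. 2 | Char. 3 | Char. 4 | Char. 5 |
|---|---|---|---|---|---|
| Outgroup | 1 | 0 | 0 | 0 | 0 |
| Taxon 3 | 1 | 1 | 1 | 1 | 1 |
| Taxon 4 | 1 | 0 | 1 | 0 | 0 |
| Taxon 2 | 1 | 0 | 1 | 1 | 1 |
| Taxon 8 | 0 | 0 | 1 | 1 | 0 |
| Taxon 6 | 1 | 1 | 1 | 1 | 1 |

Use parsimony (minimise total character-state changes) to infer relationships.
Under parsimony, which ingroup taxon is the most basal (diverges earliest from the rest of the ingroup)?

Taxon 4

Character polarity is set by the outgroup: the derived state is whichever differs from the outgroup's state, so for Char. 1 the derived state is '0', and for the remaining characters it is '1'.
Char. 1: derived state '0' in Taxon 8 only — an autapomorphy, so it tells us nothing about relationships among taxa.
Only Taxon 3 and Taxon 6 show the derived state '1' for Char. 2, supporting them as a clade.
Char. 3 (derived state '1') is shared by all ingroup taxa — unites the whole ingroup.
Only Taxon 2, Taxon 3, Taxon 6, and Taxon 8 show the derived state '1' for Char. 4, supporting them as a clade.
Char. 5 (derived state '1') is shared by Taxon 2, Taxon 3, and Taxon 6 — a synapomorphy uniting that clade.
Most parsimonious ingroup topology: ((((Taxon 3,Taxon 6),Taxon 2),Taxon 8),Taxon 4).
Taxon 4 is sister to the clade containing all other ingroup taxa, so it is the earliest-diverging (most basal) ingroup lineage.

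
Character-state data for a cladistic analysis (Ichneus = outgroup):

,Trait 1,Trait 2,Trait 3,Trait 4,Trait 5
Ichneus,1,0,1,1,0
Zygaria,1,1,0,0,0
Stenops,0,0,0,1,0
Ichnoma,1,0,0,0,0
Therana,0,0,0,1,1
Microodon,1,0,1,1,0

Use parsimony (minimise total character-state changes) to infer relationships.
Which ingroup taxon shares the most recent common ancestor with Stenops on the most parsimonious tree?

Therana

Character polarity is set by the outgroup: the derived state is whichever differs from the outgroup's state, so for Trait 1, Trait 3, Trait 4 the derived state is '0', and for the remaining characters it is '1'.
Trait 1: derived state '0' in Stenops and Therana only — synapomorphy for {Stenops, Therana}.
Trait 2 (derived state '1') is unique to Zygaria (autapomorphy; uninformative for grouping).
Only Ichnoma, Stenops, Therana, and Zygaria show the derived state '0' for Trait 3, supporting them as a clade.
Trait 4 (derived state '0') is shared by Ichnoma and Zygaria — a synapomorphy uniting that clade.
Trait 5: derived state '1' in Therana only — an autapomorphy, so it tells us nothing about relationships among taxa.
Most parsimonious ingroup topology: (((Zygaria,Ichnoma),(Stenops,Therana)),Microodon).
Stenops and Therana form a cherry on this tree, so they are sister taxa.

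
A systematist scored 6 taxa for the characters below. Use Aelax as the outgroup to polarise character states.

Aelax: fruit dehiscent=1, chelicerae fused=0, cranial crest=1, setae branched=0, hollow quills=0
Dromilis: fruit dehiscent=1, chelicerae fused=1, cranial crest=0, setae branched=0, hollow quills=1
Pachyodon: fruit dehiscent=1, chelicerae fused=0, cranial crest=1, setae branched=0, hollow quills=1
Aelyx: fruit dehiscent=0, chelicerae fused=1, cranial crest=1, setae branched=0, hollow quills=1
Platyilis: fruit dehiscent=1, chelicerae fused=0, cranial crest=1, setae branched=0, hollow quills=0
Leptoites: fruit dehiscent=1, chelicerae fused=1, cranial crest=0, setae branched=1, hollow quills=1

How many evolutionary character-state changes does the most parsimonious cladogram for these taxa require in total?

5

Character polarity is set by the outgroup: the derived state is whichever differs from the outgroup's state, so for fruit dehiscent, cranial crest the derived state is '0', and for the remaining characters it is '1'.
fruit dehiscent: derived state '0' in Aelyx only — an autapomorphy, so it tells us nothing about relationships among taxa.
chelicerae fused (derived state '1') is shared by Aelyx, Dromilis, and Leptoites — a synapomorphy uniting that clade.
Only Dromilis and Leptoites show the derived state '0' for cranial crest, supporting them as a clade.
setae branched (derived state '1') is unique to Leptoites (autapomorphy; uninformative for grouping).
Only Aelyx, Dromilis, Leptoites, and Pachyodon show the derived state '1' for hollow quills, supporting them as a clade.
Most parsimonious ingroup topology: ((((Dromilis,Leptoites),Aelyx),Pachyodon),Platyilis).
Changes per character on this tree: fruit dehiscent: 1; chelicerae fused: 1; cranial crest: 1; setae branched: 1; hollow quills: 1.
Total = 5.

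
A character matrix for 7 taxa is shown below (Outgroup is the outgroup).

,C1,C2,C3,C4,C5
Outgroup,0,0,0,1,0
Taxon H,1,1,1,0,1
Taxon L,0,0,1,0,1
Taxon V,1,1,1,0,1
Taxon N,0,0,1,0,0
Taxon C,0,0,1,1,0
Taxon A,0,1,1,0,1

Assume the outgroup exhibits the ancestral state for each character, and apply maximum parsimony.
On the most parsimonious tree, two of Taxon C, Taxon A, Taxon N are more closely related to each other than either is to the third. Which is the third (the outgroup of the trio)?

Character polarity is set by the outgroup: the derived state is whichever differs from the outgroup's state, so for C4 the derived state is '0', and for the remaining characters it is '1'.
Only Taxon H and Taxon V show the derived state '1' for C1, supporting them as a clade.
Only Taxon A, Taxon H, and Taxon V show the derived state '1' for C2, supporting them as a clade.
C3 (derived state '1') is shared by all ingroup taxa — unites the whole ingroup.
C4 (derived state '0') is shared by Taxon A, Taxon H, Taxon L, Taxon N, and Taxon V — a synapomorphy uniting that clade.
C5: derived state '1' in Taxon A, Taxon H, Taxon L, and Taxon V only — synapomorphy for {Taxon A, Taxon H, Taxon L, Taxon V}.
Most parsimonious ingroup topology: (((((Taxon H,Taxon V),Taxon A),Taxon L),Taxon N),Taxon C).
Taxon N and Taxon A share a more recent common ancestor with each other than either does with Taxon C, so Taxon C is the least closely related of the three.

Taxon C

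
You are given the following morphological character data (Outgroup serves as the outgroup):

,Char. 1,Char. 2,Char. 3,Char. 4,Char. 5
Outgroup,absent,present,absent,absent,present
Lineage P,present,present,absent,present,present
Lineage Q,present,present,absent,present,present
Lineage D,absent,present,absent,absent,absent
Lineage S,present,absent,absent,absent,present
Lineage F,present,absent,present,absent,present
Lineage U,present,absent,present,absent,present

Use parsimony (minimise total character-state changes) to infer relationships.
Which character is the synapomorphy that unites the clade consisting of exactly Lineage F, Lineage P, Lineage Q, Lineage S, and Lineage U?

Character polarity is set by the outgroup: the derived state is whichever differs from the outgroup's state, so for Char. 2, Char. 5 the derived state is 'absent', and for the remaining characters it is 'present'.
Only Lineage F, Lineage P, Lineage Q, Lineage S, and Lineage U show the derived state 'present' for Char. 1, supporting them as a clade.
Char. 2: derived state 'absent' in Lineage F, Lineage S, and Lineage U only — synapomorphy for {Lineage F, Lineage S, Lineage U}.
Only Lineage F and Lineage U show the derived state 'present' for Char. 3, supporting them as a clade.
Char. 4: derived state 'present' in Lineage P and Lineage Q only — synapomorphy for {Lineage P, Lineage Q}.
Char. 5 (derived state 'absent') is unique to Lineage D (autapomorphy; uninformative for grouping).
Most parsimonious ingroup topology: (((Lineage P,Lineage Q),(Lineage S,(Lineage F,Lineage U))),Lineage D).
The clade {Lineage F, Lineage P, Lineage Q, Lineage S, Lineage U} is supported by Char. 1: its derived state 'present' occurs in exactly those taxa and in no other taxon (including the outgroup).

Char. 1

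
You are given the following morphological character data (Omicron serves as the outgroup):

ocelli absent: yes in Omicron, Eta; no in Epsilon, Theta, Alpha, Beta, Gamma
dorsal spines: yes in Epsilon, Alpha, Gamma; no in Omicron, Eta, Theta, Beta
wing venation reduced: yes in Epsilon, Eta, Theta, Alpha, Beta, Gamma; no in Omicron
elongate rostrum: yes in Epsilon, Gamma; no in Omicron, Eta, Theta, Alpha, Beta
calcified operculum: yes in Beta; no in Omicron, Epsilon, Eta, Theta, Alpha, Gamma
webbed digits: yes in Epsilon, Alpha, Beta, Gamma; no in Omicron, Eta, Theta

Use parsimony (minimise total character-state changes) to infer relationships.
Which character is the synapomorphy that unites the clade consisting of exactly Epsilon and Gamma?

Character polarity is set by the outgroup: the derived state is whichever differs from the outgroup's state, so for ocelli absent the derived state is 'no', and for the remaining characters it is 'yes'.
ocelli absent: derived state 'no' in Alpha, Beta, Epsilon, Gamma, and Theta only — synapomorphy for {Alpha, Beta, Epsilon, Gamma, Theta}.
dorsal spines (derived state 'yes') is shared by Alpha, Epsilon, and Gamma — a synapomorphy uniting that clade.
All ingroup taxa share the derived state 'yes' for wing venation reduced; it defines the ingroup but does not resolve relationships within it.
elongate rostrum (derived state 'yes') is shared by Epsilon and Gamma — a synapomorphy uniting that clade.
calcified operculum (derived state 'yes') is unique to Beta (autapomorphy; uninformative for grouping).
Only Alpha, Beta, Epsilon, and Gamma show the derived state 'yes' for webbed digits, supporting them as a clade.
Most parsimonious ingroup topology: (((((Epsilon,Gamma),Alpha),Beta),Theta),Eta).
The clade {Epsilon, Gamma} is supported by elongate rostrum: its derived state 'yes' occurs in exactly those taxa and in no other taxon (including the outgroup).

elongate rostrum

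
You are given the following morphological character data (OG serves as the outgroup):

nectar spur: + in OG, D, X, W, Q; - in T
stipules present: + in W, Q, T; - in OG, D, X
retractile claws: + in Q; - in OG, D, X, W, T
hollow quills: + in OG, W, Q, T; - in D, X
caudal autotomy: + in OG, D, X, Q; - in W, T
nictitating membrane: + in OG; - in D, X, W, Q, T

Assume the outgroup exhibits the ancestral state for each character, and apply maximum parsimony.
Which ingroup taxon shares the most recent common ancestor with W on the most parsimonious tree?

T

Character polarity is set by the outgroup: the derived state is whichever differs from the outgroup's state, so for nectar spur, hollow quills, caudal autotomy, nictitating membrane the derived state is '-', and for the remaining characters it is '+'.
nectar spur (derived state '-') is unique to T (autapomorphy; uninformative for grouping).
stipules present (derived state '+') is shared by Q, T, and W — a synapomorphy uniting that clade.
retractile claws: derived state '+' in Q only — an autapomorphy, so it tells us nothing about relationships among taxa.
hollow quills: derived state '-' in D and X only — synapomorphy for {D, X}.
Only T and W show the derived state '-' for caudal autotomy, supporting them as a clade.
nictitating membrane (derived state '-') is shared by all ingroup taxa — unites the whole ingroup.
Most parsimonious ingroup topology: ((D,X),((W,T),Q)).
W and T form a cherry on this tree, so they are sister taxa.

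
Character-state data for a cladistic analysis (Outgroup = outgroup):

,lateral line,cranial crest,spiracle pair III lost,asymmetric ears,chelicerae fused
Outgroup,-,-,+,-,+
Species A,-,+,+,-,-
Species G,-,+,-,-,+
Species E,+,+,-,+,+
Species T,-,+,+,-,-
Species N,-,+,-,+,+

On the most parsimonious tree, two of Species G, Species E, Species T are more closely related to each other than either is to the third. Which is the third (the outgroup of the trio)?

Character polarity is set by the outgroup: the derived state is whichever differs from the outgroup's state, so for spiracle pair III lost, chelicerae fused the derived state is '-', and for the remaining characters it is '+'.
lateral line (derived state '+') is unique to Species E (autapomorphy; uninformative for grouping).
All ingroup taxa share the derived state '+' for cranial crest; it defines the ingroup but does not resolve relationships within it.
Only Species E, Species G, and Species N show the derived state '-' for spiracle pair III lost, supporting them as a clade.
Only Species E and Species N show the derived state '+' for asymmetric ears, supporting them as a clade.
chelicerae fused (derived state '-') is shared by Species A and Species T — a synapomorphy uniting that clade.
Most parsimonious ingroup topology: ((Species A,Species T),(Species G,(Species E,Species N))).
Species G and Species E share a more recent common ancestor with each other than either does with Species T, so Species T is the least closely related of the three.

Species T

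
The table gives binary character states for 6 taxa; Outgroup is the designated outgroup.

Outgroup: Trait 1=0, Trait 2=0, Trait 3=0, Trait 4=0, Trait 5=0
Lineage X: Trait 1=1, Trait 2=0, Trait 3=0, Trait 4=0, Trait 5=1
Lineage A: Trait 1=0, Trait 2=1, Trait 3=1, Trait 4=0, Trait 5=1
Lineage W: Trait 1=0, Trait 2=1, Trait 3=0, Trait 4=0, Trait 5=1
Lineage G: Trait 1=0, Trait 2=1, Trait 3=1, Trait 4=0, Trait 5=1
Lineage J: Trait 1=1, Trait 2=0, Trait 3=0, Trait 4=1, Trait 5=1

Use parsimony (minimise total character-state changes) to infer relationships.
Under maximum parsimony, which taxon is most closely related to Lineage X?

The outgroup has state '0' for every character, so '1' is the derived state throughout.
Only Lineage J and Lineage X show the derived state '1' for Trait 1, supporting them as a clade.
Trait 2: derived state '1' in Lineage A, Lineage G, and Lineage W only — synapomorphy for {Lineage A, Lineage G, Lineage W}.
Trait 3: derived state '1' in Lineage A and Lineage G only — synapomorphy for {Lineage A, Lineage G}.
Trait 4: derived state '1' in Lineage J only — an autapomorphy, so it tells us nothing about relationships among taxa.
Trait 5 (derived state '1') is shared by all ingroup taxa — unites the whole ingroup.
Most parsimonious ingroup topology: ((Lineage X,Lineage J),((Lineage A,Lineage G),Lineage W)).
Lineage X and Lineage J form a cherry on this tree, so they are sister taxa.

Lineage J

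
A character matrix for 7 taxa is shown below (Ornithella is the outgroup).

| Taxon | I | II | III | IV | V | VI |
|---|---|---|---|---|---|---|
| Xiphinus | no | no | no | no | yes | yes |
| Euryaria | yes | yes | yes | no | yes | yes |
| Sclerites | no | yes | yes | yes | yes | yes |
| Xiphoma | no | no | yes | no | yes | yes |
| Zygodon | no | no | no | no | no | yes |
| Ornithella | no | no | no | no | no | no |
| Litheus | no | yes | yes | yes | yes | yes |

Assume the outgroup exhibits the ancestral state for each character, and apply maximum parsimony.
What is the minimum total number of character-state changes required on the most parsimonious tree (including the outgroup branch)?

The outgroup has state 'no' for every character, so 'yes' is the derived state throughout.
I (derived state 'yes') is unique to Euryaria (autapomorphy; uninformative for grouping).
II: derived state 'yes' in Euryaria, Litheus, and Sclerites only — synapomorphy for {Euryaria, Litheus, Sclerites}.
III: derived state 'yes' in Euryaria, Litheus, Sclerites, and Xiphoma only — synapomorphy for {Euryaria, Litheus, Sclerites, Xiphoma}.
IV: derived state 'yes' in Litheus and Sclerites only — synapomorphy for {Litheus, Sclerites}.
V (derived state 'yes') is shared by Euryaria, Litheus, Sclerites, Xiphinus, and Xiphoma — a synapomorphy uniting that clade.
All ingroup taxa share the derived state 'yes' for VI; it defines the ingroup but does not resolve relationships within it.
Most parsimonious ingroup topology: ((Xiphinus,(((Sclerites,Litheus),Euryaria),Xiphoma)),Zygodon).
Changes per character on this tree: I: 1; II: 1; III: 1; IV: 1; V: 1; VI: 1.
Total = 6.

6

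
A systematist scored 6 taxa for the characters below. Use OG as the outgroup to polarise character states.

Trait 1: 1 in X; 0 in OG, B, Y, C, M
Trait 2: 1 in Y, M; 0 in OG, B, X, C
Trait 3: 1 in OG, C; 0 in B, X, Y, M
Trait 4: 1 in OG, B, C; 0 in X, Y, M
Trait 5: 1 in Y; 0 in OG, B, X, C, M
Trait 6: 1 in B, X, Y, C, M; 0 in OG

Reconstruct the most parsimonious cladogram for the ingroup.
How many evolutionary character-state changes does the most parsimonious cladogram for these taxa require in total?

Character polarity is set by the outgroup: the derived state is whichever differs from the outgroup's state, so for Trait 3, Trait 4 the derived state is '0', and for the remaining characters it is '1'.
Trait 1 (derived state '1') is unique to X (autapomorphy; uninformative for grouping).
Trait 2 (derived state '1') is shared by M and Y — a synapomorphy uniting that clade.
Trait 3: derived state '0' in B, M, X, and Y only — synapomorphy for {B, M, X, Y}.
Trait 4: derived state '0' in M, X, and Y only — synapomorphy for {M, X, Y}.
Trait 5 (derived state '1') is unique to Y (autapomorphy; uninformative for grouping).
Trait 6 (derived state '1') is shared by all ingroup taxa — unites the whole ingroup.
Most parsimonious ingroup topology: ((B,(X,(Y,M))),C).
Changes per character on this tree: Trait 1: 1; Trait 2: 1; Trait 3: 1; Trait 4: 1; Trait 5: 1; Trait 6: 1.
Total = 6.

6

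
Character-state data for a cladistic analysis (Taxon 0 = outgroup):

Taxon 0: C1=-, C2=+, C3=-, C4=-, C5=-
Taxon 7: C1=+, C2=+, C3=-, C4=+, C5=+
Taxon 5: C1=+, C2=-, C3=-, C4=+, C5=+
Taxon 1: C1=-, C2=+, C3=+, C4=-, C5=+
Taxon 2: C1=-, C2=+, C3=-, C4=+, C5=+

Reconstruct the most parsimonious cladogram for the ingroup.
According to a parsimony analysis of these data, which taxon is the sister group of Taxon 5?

Character polarity is set by the outgroup: the derived state is whichever differs from the outgroup's state, so for C2 the derived state is '-', and for the remaining characters it is '+'.
C1: derived state '+' in Taxon 5 and Taxon 7 only — synapomorphy for {Taxon 5, Taxon 7}.
C2: derived state '-' in Taxon 5 only — an autapomorphy, so it tells us nothing about relationships among taxa.
C3: derived state '+' in Taxon 1 only — an autapomorphy, so it tells us nothing about relationships among taxa.
C4 (derived state '+') is shared by Taxon 2, Taxon 5, and Taxon 7 — a synapomorphy uniting that clade.
All ingroup taxa share the derived state '+' for C5; it defines the ingroup but does not resolve relationships within it.
Most parsimonious ingroup topology: (((Taxon 7,Taxon 5),Taxon 2),Taxon 1).
Taxon 5 and Taxon 7 form a cherry on this tree, so they are sister taxa.

Taxon 7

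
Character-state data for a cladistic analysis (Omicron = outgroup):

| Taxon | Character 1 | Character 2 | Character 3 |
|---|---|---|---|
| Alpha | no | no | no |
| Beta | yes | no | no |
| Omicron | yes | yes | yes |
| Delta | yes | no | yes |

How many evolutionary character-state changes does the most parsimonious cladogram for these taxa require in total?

3

The outgroup has state 'yes' for every character, so 'no' is the derived state throughout.
Character 1: derived state 'no' in Alpha only — an autapomorphy, so it tells us nothing about relationships among taxa.
All ingroup taxa share the derived state 'no' for Character 2; it defines the ingroup but does not resolve relationships within it.
Character 3: derived state 'no' in Alpha and Beta only — synapomorphy for {Alpha, Beta}.
Most parsimonious ingroup topology: ((Beta,Alpha),Delta).
Changes per character on this tree: Character 1: 1; Character 2: 1; Character 3: 1.
Total = 3.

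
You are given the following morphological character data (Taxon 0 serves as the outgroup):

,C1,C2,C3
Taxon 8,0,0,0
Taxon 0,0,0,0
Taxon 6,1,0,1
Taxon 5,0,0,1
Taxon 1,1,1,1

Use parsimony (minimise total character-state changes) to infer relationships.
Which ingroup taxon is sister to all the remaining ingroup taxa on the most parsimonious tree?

Taxon 8

The outgroup has state '0' for every character, so '1' is the derived state throughout.
C1 (derived state '1') is shared by Taxon 1 and Taxon 6 — a synapomorphy uniting that clade.
C2 (derived state '1') is unique to Taxon 1 (autapomorphy; uninformative for grouping).
C3: derived state '1' in Taxon 1, Taxon 5, and Taxon 6 only — synapomorphy for {Taxon 1, Taxon 5, Taxon 6}.
Most parsimonious ingroup topology: (Taxon 8,((Taxon 6,Taxon 1),Taxon 5)).
Taxon 8 is sister to the clade containing all other ingroup taxa, so it is the earliest-diverging (most basal) ingroup lineage.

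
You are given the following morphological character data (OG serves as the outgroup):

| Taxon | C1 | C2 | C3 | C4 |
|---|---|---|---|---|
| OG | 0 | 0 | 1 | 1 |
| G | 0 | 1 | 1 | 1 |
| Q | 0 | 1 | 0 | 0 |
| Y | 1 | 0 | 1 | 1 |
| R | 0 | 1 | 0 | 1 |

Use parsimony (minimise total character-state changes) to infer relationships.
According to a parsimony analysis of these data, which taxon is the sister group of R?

Character polarity is set by the outgroup: the derived state is whichever differs from the outgroup's state, so for C3, C4 the derived state is '0', and for the remaining characters it is '1'.
C1 (derived state '1') is unique to Y (autapomorphy; uninformative for grouping).
C2 (derived state '1') is shared by G, Q, and R — a synapomorphy uniting that clade.
C3 (derived state '0') is shared by Q and R — a synapomorphy uniting that clade.
C4 (derived state '0') is unique to Q (autapomorphy; uninformative for grouping).
Most parsimonious ingroup topology: ((G,(Q,R)),Y).
R and Q form a cherry on this tree, so they are sister taxa.

Q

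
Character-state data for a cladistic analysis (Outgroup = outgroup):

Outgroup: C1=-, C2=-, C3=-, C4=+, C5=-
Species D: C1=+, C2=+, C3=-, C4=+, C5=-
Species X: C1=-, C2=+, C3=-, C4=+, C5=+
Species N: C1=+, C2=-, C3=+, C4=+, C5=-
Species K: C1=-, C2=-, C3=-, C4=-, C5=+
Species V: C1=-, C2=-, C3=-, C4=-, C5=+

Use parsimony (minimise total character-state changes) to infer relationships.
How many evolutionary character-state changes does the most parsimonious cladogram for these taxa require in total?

Character polarity is set by the outgroup: the derived state is whichever differs from the outgroup's state, so for C4 the derived state is '-', and for the remaining characters it is '+'.
C1: derived state '+' in Species D and Species N only — synapomorphy for {Species D, Species N}.
C2 (state '+') occurs in Species D and Species X but conflicts with the nesting implied by the other characters — most parsimoniously interpreted as homoplasy.
C3: derived state '+' in Species N only — an autapomorphy, so it tells us nothing about relationships among taxa.
C4 (derived state '-') is shared by Species K and Species V — a synapomorphy uniting that clade.
Only Species K, Species V, and Species X show the derived state '+' for C5, supporting them as a clade.
Most parsimonious ingroup topology: ((Species D,Species N),(Species X,(Species K,Species V))).
Changes per character on this tree: C1: 1; C2: 2; C3: 1; C4: 1; C5: 1.
Total = 6.

6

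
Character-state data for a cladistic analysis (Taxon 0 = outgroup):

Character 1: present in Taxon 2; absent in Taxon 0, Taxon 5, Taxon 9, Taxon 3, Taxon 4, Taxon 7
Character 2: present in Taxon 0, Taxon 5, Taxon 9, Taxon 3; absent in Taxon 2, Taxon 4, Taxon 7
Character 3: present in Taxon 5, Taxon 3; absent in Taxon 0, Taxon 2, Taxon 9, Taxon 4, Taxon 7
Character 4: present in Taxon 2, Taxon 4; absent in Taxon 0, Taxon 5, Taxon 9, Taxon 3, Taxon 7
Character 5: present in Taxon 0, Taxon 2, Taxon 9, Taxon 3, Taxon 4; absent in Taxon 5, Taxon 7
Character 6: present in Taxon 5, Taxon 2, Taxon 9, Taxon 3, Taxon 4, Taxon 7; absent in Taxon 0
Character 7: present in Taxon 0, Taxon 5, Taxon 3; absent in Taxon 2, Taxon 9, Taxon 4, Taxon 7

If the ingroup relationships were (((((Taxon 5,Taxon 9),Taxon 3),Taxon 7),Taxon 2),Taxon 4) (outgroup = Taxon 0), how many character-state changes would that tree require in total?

Map each character onto (((((Taxon 5,Taxon 9),Taxon 3),Taxon 7),Taxon 2),Taxon 4) (rooted by Taxon 0) and count the minimum state changes it requires (Fitch parsimony):
Character 1: 1; Character 2: 2; Character 3: 2; Character 4: 2; Character 5: 2; Character 6: 1; Character 7: 3.
Total tree length = 13.

13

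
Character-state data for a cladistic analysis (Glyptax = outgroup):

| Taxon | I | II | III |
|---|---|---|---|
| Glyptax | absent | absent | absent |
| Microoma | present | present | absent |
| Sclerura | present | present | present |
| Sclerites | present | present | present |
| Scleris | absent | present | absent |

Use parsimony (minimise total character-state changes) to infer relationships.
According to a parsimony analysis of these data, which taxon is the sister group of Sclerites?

Sclerura

The outgroup has state 'absent' for every character, so 'present' is the derived state throughout.
I (derived state 'present') is shared by Microoma, Sclerites, and Sclerura — a synapomorphy uniting that clade.
All ingroup taxa share the derived state 'present' for II; it defines the ingroup but does not resolve relationships within it.
Only Sclerites and Sclerura show the derived state 'present' for III, supporting them as a clade.
Most parsimonious ingroup topology: ((Microoma,(Sclerura,Sclerites)),Scleris).
Sclerites and Sclerura form a cherry on this tree, so they are sister taxa.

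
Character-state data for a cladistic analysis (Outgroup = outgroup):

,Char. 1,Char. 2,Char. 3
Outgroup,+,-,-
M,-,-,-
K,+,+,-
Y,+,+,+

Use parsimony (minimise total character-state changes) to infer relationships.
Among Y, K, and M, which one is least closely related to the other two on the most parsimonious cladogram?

M

Character polarity is set by the outgroup: the derived state is whichever differs from the outgroup's state, so for Char. 1 the derived state is '-', and for the remaining characters it is '+'.
Char. 1: derived state '-' in M only — an autapomorphy, so it tells us nothing about relationships among taxa.
Char. 2: derived state '+' in K and Y only — synapomorphy for {K, Y}.
Char. 3 (derived state '+') is unique to Y (autapomorphy; uninformative for grouping).
Most parsimonious ingroup topology: (M,(K,Y)).
K and Y share a more recent common ancestor with each other than either does with M, so M is the least closely related of the three.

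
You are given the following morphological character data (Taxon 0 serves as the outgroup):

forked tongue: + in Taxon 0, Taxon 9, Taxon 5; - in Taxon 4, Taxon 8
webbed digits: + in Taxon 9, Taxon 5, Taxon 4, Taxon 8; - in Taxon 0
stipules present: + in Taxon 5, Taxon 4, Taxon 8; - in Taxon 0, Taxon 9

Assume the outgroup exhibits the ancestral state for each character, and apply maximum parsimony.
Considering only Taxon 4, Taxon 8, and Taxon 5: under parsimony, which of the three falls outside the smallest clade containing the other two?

Character polarity is set by the outgroup: the derived state is whichever differs from the outgroup's state, so for forked tongue the derived state is '-', and for the remaining characters it is '+'.
forked tongue (derived state '-') is shared by Taxon 4 and Taxon 8 — a synapomorphy uniting that clade.
webbed digits (derived state '+') is shared by all ingroup taxa — unites the whole ingroup.
stipules present (derived state '+') is shared by Taxon 4, Taxon 5, and Taxon 8 — a synapomorphy uniting that clade.
Most parsimonious ingroup topology: (Taxon 9,(Taxon 5,(Taxon 4,Taxon 8))).
Taxon 4 and Taxon 8 share a more recent common ancestor with each other than either does with Taxon 5, so Taxon 5 is the least closely related of the three.

Taxon 5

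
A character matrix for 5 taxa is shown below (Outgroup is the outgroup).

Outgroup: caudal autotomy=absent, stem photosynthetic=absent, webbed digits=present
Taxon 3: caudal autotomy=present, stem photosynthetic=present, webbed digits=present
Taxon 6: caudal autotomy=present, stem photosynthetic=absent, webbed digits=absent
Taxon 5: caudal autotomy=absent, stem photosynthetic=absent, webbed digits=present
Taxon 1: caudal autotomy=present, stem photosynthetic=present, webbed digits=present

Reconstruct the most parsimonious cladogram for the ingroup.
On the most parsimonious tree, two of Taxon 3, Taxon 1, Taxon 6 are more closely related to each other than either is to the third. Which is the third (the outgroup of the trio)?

Character polarity is set by the outgroup: the derived state is whichever differs from the outgroup's state, so for webbed digits the derived state is 'absent', and for the remaining characters it is 'present'.
caudal autotomy: derived state 'present' in Taxon 1, Taxon 3, and Taxon 6 only — synapomorphy for {Taxon 1, Taxon 3, Taxon 6}.
stem photosynthetic (derived state 'present') is shared by Taxon 1 and Taxon 3 — a synapomorphy uniting that clade.
webbed digits: derived state 'absent' in Taxon 6 only — an autapomorphy, so it tells us nothing about relationships among taxa.
Most parsimonious ingroup topology: (((Taxon 3,Taxon 1),Taxon 6),Taxon 5).
Taxon 3 and Taxon 1 share a more recent common ancestor with each other than either does with Taxon 6, so Taxon 6 is the least closely related of the three.

Taxon 6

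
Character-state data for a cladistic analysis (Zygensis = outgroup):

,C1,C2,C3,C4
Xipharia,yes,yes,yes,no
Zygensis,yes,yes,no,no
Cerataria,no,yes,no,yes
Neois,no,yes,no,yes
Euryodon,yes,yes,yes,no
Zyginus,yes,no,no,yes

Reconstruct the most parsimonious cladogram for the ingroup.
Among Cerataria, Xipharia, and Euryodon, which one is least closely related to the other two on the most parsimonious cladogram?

Character polarity is set by the outgroup: the derived state is whichever differs from the outgroup's state, so for C1, C2 the derived state is 'no', and for the remaining characters it is 'yes'.
C1: derived state 'no' in Cerataria and Neois only — synapomorphy for {Cerataria, Neois}.
C2: derived state 'no' in Zyginus only — an autapomorphy, so it tells us nothing about relationships among taxa.
C3: derived state 'yes' in Euryodon and Xipharia only — synapomorphy for {Euryodon, Xipharia}.
C4 (derived state 'yes') is shared by Cerataria, Neois, and Zyginus — a synapomorphy uniting that clade.
Most parsimonious ingroup topology: (((Cerataria,Neois),Zyginus),(Xipharia,Euryodon)).
Xipharia and Euryodon share a more recent common ancestor with each other than either does with Cerataria, so Cerataria is the least closely related of the three.

Cerataria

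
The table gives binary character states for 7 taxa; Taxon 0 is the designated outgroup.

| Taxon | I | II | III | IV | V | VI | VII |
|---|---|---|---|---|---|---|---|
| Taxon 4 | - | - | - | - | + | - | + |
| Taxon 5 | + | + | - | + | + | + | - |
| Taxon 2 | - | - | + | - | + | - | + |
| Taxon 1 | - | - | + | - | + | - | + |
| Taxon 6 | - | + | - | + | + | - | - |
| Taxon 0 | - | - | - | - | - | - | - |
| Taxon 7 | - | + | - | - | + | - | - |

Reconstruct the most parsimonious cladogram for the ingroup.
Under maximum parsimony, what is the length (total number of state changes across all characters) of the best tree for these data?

The outgroup has state '-' for every character, so '+' is the derived state throughout.
I: derived state '+' in Taxon 5 only — an autapomorphy, so it tells us nothing about relationships among taxa.
Only Taxon 5, Taxon 6, and Taxon 7 show the derived state '+' for II, supporting them as a clade.
Only Taxon 1 and Taxon 2 show the derived state '+' for III, supporting them as a clade.
IV (derived state '+') is shared by Taxon 5 and Taxon 6 — a synapomorphy uniting that clade.
All ingroup taxa share the derived state '+' for V; it defines the ingroup but does not resolve relationships within it.
VI: derived state '+' in Taxon 5 only — an autapomorphy, so it tells us nothing about relationships among taxa.
VII (derived state '+') is shared by Taxon 1, Taxon 2, and Taxon 4 — a synapomorphy uniting that clade.
Most parsimonious ingroup topology: (((Taxon 5,Taxon 6),Taxon 7),((Taxon 1,Taxon 2),Taxon 4)).
Changes per character on this tree: I: 1; II: 1; III: 1; IV: 1; V: 1; VI: 1; VII: 1.
Total = 7.

7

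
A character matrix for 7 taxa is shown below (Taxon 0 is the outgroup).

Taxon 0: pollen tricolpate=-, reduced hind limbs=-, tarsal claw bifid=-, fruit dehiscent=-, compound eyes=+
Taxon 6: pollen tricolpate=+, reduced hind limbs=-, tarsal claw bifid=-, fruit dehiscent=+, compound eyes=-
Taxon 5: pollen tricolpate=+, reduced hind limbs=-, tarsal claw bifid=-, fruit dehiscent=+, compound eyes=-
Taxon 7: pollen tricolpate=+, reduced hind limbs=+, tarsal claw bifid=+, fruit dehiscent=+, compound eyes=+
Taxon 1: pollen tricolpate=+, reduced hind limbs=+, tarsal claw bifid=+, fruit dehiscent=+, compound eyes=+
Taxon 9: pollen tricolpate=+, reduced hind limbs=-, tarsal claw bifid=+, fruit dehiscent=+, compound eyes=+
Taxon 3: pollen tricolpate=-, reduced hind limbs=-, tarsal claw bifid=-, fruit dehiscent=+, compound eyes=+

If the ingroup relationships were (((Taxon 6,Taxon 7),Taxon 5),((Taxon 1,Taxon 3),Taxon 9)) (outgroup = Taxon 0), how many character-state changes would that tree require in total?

10

Map each character onto (((Taxon 6,Taxon 7),Taxon 5),((Taxon 1,Taxon 3),Taxon 9)) (rooted by Taxon 0) and count the minimum state changes it requires (Fitch parsimony):
pollen tricolpate: 2; reduced hind limbs: 2; tarsal claw bifid: 3; fruit dehiscent: 1; compound eyes: 2.
Total tree length = 10.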